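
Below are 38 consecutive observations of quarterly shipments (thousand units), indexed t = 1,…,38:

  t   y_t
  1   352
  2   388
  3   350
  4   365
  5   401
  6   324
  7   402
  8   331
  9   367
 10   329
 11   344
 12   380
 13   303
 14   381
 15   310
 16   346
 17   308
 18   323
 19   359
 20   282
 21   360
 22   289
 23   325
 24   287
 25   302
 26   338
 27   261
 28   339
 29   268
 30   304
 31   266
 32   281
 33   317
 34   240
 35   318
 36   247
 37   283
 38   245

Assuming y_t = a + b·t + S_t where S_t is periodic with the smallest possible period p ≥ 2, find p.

First differences y_{t+1} − y_t: 36, -38, 15, 36, -77, 78, -71, 36, -38, 15, 36, -77, 78, -71, 36, -38, …
The difference pattern repeats every 7 terms and not for any smaller step, so p = 7.

7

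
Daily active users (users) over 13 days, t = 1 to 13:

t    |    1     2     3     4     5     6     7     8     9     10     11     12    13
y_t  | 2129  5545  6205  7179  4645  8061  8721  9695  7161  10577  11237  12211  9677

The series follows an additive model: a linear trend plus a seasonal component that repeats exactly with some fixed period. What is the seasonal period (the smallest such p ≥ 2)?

First differences y_{t+1} − y_t: 3416, 660, 974, -2534, 3416, 660, 974, -2534, 3416, 660, …
The difference pattern repeats every 4 terms and not for any smaller step, so p = 4.

4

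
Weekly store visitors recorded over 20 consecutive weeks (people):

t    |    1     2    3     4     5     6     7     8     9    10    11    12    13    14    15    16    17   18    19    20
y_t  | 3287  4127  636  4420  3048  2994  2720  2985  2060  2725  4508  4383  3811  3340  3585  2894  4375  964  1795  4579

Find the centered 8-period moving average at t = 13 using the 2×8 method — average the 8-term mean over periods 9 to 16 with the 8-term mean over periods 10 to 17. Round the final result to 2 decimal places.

Sum over 9–16: 2060 + 2725 + 4508 + 4383 + 3811 + 3340 + 3585 + 2894 = 27306
Sum over 10–17: 2725 + 4508 + 4383 + 3811 + 3340 + 3585 + 2894 + 4375 = 29621
CMA at t=13 = (27306 + 29621) / (2·8) = 56927 / 16 = 3557.94

3557.94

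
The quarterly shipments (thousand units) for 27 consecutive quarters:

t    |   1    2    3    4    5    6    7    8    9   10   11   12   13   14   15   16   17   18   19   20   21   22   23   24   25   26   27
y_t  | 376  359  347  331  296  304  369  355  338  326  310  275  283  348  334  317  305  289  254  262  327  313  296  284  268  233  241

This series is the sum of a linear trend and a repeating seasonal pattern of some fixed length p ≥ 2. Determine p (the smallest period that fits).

7

First differences y_{t+1} − y_t: -17, -12, -16, -35, 8, 65, -14, -17, -12, -16, -35, 8, 65, -14, -17, -12, …
The difference pattern repeats every 7 terms and not for any smaller step, so p = 7.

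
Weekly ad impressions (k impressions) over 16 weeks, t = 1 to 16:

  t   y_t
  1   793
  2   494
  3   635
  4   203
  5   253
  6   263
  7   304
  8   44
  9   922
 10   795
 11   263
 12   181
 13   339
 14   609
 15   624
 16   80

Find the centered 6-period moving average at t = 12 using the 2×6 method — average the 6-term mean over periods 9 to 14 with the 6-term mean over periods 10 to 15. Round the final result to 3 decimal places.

493.333

Sum over 9–14: 922 + 795 + 263 + 181 + 339 + 609 = 3109
Sum over 10–15: 795 + 263 + 181 + 339 + 609 + 624 = 2811
CMA at t=12 = (3109 + 2811) / (2·6) = 5920 / 12 = 493.333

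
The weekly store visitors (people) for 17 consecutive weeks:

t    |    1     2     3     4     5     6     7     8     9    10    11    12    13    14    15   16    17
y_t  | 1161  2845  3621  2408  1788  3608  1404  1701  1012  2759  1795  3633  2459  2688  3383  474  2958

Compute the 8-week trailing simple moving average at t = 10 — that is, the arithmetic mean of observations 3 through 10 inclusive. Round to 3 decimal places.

2287.625

Sum of periods 3–10: 3621 + 2408 + 1788 + 3608 + 1404 + 1701 + 1012 + 2759 = 18301
Divide by 8: 18301 / 8 = 2287.625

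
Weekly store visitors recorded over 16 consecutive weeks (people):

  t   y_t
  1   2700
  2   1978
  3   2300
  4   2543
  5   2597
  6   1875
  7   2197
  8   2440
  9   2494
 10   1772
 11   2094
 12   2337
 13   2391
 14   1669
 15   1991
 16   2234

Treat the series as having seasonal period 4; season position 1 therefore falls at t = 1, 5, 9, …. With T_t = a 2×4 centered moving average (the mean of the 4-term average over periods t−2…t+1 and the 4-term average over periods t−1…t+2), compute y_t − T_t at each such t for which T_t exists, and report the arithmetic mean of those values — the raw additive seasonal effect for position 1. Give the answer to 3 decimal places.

Season position 1 occurs at t = 5, 9, 13 (where T_t is defined).
t=5: T_5 = 2315.87500; y_5 − T_5 = 2597 − 2315.87500 = 281.12500
t=9: T_9 = 2212.87500; y_9 − T_9 = 2494 − 2212.87500 = 281.12500
t=13: T_13 = 2109.87500; y_13 − T_13 = 2391 − 2109.87500 = 281.12500
Mean deviation: (281.12500 + 281.12500 + 281.12500) / 3 = 281.125

281.125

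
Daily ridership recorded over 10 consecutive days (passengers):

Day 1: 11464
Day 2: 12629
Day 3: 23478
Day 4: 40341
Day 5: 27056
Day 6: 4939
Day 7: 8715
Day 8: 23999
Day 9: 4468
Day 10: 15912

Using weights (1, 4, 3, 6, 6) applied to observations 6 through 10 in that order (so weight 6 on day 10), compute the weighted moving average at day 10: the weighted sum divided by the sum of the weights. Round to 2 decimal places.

Weighted sum: 1·4939 + 4·8715 + 3·23999 + 6·4468 + 6·15912 = 4939 + 34860 + 71997 + 26808 + 95472 = 234076
Weight total: 1 + 4 + 3 + 6 + 6 = 20
WMA = 234076 / 20 = 11703.80

11703.80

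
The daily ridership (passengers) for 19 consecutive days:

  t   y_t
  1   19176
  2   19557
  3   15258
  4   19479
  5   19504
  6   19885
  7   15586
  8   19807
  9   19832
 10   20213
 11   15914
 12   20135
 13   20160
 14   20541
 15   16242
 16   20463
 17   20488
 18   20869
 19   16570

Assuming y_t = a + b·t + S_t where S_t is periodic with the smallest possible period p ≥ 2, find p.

4

First differences y_{t+1} − y_t: 381, -4299, 4221, 25, 381, -4299, 4221, 25, 381, -4299, …
The difference pattern repeats every 4 terms and not for any smaller step, so p = 4.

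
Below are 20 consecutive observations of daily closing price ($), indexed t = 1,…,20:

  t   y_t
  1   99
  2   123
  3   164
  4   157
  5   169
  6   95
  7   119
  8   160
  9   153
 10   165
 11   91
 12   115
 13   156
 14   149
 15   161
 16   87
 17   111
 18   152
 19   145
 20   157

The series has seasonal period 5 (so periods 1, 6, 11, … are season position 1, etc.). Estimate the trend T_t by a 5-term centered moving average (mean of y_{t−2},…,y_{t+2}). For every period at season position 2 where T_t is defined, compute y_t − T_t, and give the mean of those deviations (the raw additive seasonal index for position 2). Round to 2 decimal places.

-20.20

Season position 2 occurs at t = 7, 12, 17 (where T_t is defined).
t=7: T_7 = 139.2000; y_7 − T_7 = 119 − 139.2000 = -20.2000
t=12: T_12 = 135.2000; y_12 − T_12 = 115 − 135.2000 = -20.2000
t=17: T_17 = 131.2000; y_17 − T_17 = 111 − 131.2000 = -20.2000
Mean deviation: (-20.2000 + -20.2000 + -20.2000) / 3 = -20.20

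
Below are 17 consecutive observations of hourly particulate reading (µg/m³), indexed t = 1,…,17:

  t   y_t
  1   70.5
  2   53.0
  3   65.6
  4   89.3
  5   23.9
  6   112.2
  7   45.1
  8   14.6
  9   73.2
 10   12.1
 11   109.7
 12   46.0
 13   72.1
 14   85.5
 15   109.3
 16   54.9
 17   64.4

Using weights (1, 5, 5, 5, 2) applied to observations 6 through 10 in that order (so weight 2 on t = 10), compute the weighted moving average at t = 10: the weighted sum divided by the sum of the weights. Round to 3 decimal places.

Weighted sum: 1·112.2 + 5·45.1 + 5·14.6 + 5·73.2 + 2·12.1 = 112.2 + 225.5 + 73.0 + 366.0 + 24.2 = 800.9
Weight total: 1 + 5 + 5 + 5 + 2 = 18
WMA = 800.9 / 18 = 44.494

44.494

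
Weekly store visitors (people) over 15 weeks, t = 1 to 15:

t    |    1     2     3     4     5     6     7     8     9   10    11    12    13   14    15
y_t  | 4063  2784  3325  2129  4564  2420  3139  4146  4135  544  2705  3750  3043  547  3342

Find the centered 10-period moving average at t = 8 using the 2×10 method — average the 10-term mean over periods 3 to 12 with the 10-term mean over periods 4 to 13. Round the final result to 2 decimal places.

3071.60

Sum over 3–12: 3325 + 2129 + 4564 + 2420 + 3139 + 4146 + 4135 + 544 + 2705 + 3750 = 30857
Sum over 4–13: 2129 + 4564 + 2420 + 3139 + 4146 + 4135 + 544 + 2705 + 3750 + 3043 = 30575
CMA at t=8 = (30857 + 30575) / (2·10) = 61432 / 20 = 3071.60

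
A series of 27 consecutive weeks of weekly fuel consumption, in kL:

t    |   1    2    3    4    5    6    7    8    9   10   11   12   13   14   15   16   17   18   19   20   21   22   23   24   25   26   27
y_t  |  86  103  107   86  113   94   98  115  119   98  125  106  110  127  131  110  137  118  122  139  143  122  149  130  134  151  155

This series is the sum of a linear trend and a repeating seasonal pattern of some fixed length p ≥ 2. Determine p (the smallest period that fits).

First differences y_{t+1} − y_t: 17, 4, -21, 27, -19, 4, 17, 4, -21, 27, -19, 4, 17, 4, …
The difference pattern repeats every 6 terms and not for any smaller step, so p = 6.

6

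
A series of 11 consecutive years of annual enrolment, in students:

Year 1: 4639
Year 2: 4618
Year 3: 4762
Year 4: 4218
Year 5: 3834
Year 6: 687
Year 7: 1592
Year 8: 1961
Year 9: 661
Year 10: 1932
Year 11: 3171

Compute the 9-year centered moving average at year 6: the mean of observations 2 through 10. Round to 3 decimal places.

2696.111

Sum of periods 2–10: 4618 + 4762 + 4218 + 3834 + 687 + 1592 + 1961 + 661 + 1932 = 24265
Divide by 9: 24265 / 9 = 2696.111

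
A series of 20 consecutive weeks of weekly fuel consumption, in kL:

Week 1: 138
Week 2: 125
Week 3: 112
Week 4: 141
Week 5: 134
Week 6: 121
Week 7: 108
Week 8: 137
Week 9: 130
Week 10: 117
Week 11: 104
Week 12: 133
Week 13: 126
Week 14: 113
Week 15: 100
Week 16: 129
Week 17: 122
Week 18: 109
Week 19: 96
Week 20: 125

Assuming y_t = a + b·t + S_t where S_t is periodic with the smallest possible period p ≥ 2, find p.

4

First differences y_{t+1} − y_t: -13, -13, 29, -7, -13, -13, 29, -7, -13, -13, …
The difference pattern repeats every 4 terms and not for any smaller step, so p = 4.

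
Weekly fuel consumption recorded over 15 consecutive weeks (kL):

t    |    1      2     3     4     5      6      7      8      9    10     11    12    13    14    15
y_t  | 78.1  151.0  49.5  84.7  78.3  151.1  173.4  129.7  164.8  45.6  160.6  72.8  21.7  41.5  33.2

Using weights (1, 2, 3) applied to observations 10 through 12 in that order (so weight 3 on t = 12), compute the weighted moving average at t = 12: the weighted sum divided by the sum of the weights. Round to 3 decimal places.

97.533

Weighted sum: 1·45.6 + 2·160.6 + 3·72.8 = 45.6 + 321.2 + 218.4 = 585.2
Weight total: 1 + 2 + 3 = 6
WMA = 585.2 / 6 = 97.533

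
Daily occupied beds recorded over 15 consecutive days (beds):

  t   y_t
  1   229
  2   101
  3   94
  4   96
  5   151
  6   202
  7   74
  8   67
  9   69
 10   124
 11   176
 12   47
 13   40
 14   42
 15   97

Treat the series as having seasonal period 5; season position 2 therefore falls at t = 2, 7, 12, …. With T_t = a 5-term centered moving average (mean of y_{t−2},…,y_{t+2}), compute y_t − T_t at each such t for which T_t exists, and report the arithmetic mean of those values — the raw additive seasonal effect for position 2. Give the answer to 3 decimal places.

Season position 2 occurs at t = 7, 12 (where T_t is defined).
t=7: T_7 = 112.60000; y_7 − T_7 = 74 − 112.60000 = -38.60000
t=12: T_12 = 85.80000; y_12 − T_12 = 47 − 85.80000 = -38.80000
Mean deviation: (-38.60000 + -38.80000) / 2 = -38.700

-38.700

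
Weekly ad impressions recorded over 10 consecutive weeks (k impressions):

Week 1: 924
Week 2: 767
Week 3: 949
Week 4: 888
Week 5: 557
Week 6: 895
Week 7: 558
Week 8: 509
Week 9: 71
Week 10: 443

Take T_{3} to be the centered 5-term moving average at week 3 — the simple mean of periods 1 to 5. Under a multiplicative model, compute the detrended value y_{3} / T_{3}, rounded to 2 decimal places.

1.16

Trend T_3 = (924 + 767 + 949 + 888 + 557) / 5 = 4085/5 = 817.0000
Ratio to trend: 949 / 817.0000 = 1.16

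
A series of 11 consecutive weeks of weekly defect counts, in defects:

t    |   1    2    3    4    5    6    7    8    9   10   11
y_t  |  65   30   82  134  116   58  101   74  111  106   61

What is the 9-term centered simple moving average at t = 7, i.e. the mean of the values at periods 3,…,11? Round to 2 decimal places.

Sum of periods 3–11: 82 + 134 + 116 + 58 + 101 + 74 + 111 + 106 + 61 = 843
Divide by 9: 843 / 9 = 93.67

93.67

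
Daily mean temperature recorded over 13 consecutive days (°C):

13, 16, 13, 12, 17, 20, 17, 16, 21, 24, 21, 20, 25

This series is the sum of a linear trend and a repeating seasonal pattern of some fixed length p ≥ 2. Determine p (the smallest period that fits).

4

First differences y_{t+1} − y_t: 3, -3, -1, 5, 3, -3, -1, 5, 3, -3, …
The difference pattern repeats every 4 terms and not for any smaller step, so p = 4.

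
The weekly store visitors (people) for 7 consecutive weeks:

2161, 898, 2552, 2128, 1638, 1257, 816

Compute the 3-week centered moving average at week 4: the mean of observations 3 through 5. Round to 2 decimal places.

Sum of periods 3–5: 2552 + 2128 + 1638 = 6318
Divide by 3: 6318 / 3 = 2106.00

2106.00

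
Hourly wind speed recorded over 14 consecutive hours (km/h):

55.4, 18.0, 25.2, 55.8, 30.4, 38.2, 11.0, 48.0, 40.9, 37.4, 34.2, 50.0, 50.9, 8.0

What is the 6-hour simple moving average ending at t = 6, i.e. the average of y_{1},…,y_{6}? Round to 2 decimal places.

37.17

Sum of periods 1–6: 55.4 + 18.0 + 25.2 + 55.8 + 30.4 + 38.2 = 223.0
Divide by 6: 223.0 / 6 = 37.17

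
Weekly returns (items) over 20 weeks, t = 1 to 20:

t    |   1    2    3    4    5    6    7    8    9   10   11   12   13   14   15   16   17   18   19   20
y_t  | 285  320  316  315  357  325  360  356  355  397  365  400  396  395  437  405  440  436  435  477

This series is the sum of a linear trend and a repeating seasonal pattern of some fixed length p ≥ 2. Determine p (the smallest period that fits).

First differences y_{t+1} − y_t: 35, -4, -1, 42, -32, 35, -4, -1, 42, -32, 35, -4, …
The difference pattern repeats every 5 terms and not for any smaller step, so p = 5.

5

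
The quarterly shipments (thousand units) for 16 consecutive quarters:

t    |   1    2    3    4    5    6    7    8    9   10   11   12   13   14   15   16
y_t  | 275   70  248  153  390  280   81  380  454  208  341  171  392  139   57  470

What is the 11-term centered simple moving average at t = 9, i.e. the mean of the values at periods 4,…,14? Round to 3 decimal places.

271.727

Sum of periods 4–14: 153 + 390 + 280 + 81 + 380 + 454 + 208 + 341 + 171 + 392 + 139 = 2989
Divide by 11: 2989 / 11 = 271.727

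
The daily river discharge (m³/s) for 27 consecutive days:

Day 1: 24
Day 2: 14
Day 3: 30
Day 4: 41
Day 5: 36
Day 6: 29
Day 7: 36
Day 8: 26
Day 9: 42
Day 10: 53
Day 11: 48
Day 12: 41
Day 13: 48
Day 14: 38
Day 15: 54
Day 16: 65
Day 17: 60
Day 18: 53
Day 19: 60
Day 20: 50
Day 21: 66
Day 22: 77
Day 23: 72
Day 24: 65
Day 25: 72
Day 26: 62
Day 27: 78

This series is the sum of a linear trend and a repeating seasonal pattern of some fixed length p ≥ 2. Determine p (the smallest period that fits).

6

First differences y_{t+1} − y_t: -10, 16, 11, -5, -7, 7, -10, 16, 11, -5, -7, 7, -10, 16, …
The difference pattern repeats every 6 terms and not for any smaller step, so p = 6.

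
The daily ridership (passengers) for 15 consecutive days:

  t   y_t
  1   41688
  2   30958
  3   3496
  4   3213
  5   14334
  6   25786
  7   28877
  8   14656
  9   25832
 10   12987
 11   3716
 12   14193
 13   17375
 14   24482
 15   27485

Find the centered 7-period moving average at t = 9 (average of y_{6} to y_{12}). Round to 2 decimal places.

18006.71

Sum of periods 6–12: 25786 + 28877 + 14656 + 25832 + 12987 + 3716 + 14193 = 126047
Divide by 7: 126047 / 7 = 18006.71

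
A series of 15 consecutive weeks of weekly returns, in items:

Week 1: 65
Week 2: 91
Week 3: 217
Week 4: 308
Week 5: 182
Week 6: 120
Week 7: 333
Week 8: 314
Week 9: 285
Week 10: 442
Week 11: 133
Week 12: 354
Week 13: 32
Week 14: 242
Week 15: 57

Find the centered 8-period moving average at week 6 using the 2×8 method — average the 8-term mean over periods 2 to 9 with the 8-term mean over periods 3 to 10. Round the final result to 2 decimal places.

253.19

Sum over 2–9: 91 + 217 + 308 + 182 + 120 + 333 + 314 + 285 = 1850
Sum over 3–10: 217 + 308 + 182 + 120 + 333 + 314 + 285 + 442 = 2201
CMA at t=6 = (1850 + 2201) / (2·8) = 4051 / 16 = 253.19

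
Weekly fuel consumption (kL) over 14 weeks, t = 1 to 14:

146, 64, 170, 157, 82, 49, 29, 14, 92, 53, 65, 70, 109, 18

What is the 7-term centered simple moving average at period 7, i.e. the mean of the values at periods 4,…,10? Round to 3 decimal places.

68.000

Sum of periods 4–10: 157 + 82 + 49 + 29 + 14 + 92 + 53 = 476
Divide by 7: 476 / 7 = 68.000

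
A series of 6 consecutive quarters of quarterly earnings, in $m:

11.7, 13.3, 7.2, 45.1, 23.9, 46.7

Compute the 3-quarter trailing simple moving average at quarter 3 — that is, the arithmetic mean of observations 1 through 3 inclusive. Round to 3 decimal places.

10.733

Sum of periods 1–3: 11.7 + 13.3 + 7.2 = 32.2
Divide by 3: 32.2 / 3 = 10.733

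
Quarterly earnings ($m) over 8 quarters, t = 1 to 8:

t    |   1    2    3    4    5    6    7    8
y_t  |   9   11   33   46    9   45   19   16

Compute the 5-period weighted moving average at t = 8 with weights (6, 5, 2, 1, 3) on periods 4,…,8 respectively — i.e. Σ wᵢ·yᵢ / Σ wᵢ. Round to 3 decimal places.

28.118

Weighted sum: 6·46 + 5·9 + 2·45 + 1·19 + 3·16 = 276 + 45 + 90 + 19 + 48 = 478
Weight total: 6 + 5 + 2 + 1 + 3 = 17
WMA = 478 / 17 = 28.118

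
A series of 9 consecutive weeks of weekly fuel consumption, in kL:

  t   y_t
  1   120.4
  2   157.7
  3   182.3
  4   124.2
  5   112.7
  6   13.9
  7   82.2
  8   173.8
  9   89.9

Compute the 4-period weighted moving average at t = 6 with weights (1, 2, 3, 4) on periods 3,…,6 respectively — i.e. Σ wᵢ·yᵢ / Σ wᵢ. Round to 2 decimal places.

82.44

Weighted sum: 1·182.3 + 2·124.2 + 3·112.7 + 4·13.9 = 182.3 + 248.4 + 338.1 + 55.6 = 824.4
Weight total: 1 + 2 + 3 + 4 = 10
WMA = 824.4 / 10 = 82.44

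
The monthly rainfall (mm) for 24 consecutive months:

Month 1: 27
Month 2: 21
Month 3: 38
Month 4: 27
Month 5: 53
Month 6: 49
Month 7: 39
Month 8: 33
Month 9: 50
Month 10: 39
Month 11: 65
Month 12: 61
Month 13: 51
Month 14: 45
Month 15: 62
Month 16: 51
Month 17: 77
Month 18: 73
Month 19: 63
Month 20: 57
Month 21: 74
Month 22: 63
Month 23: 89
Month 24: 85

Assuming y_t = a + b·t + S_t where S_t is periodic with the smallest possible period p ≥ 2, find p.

First differences y_{t+1} − y_t: -6, 17, -11, 26, -4, -10, -6, 17, -11, 26, -4, -10, -6, 17, …
The difference pattern repeats every 6 terms and not for any smaller step, so p = 6.

6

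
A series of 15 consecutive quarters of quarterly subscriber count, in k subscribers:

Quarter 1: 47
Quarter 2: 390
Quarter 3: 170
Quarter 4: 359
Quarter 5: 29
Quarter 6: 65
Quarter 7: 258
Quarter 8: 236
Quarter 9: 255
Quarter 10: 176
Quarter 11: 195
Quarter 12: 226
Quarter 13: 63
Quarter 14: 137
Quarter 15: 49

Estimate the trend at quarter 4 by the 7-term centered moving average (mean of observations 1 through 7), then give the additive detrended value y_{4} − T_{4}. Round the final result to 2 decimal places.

170.71

Trend T_4 = (47 + 390 + 170 + 359 + 29 + 65 + 258) / 7 = 1318/7 = 188.2857
Detrended value: 359 − 188.2857 = 170.71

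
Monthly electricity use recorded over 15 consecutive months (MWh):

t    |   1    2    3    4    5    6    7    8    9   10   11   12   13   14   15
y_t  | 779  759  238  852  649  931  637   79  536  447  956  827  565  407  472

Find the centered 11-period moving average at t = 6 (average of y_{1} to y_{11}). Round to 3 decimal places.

Sum of periods 1–11: 779 + 759 + 238 + 852 + 649 + 931 + 637 + 79 + 536 + 447 + 956 = 6863
Divide by 11: 6863 / 11 = 623.909

623.909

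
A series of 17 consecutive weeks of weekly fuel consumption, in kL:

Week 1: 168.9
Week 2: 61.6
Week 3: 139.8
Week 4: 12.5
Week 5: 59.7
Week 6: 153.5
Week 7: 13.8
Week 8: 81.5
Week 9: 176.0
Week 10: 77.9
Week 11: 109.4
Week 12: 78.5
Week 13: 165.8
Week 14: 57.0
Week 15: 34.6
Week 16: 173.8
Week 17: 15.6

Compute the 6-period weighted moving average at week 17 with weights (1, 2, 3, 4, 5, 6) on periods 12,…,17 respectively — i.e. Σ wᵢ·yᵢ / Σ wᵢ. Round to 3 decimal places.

80.100

Weighted sum: 1·78.5 + 2·165.8 + 3·57.0 + 4·34.6 + 5·173.8 + 6·15.6 = 78.5 + 331.6 + 171.0 + 138.4 + 869.0 + 93.6 = 1682.1
Weight total: 1 + 2 + 3 + 4 + 5 + 6 = 21
WMA = 1682.1 / 21 = 80.100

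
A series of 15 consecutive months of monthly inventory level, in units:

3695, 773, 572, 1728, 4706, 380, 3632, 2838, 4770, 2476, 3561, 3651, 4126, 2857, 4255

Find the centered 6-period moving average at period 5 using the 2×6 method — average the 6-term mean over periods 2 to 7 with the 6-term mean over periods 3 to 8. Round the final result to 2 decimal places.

2137.25

Sum over 2–7: 773 + 572 + 1728 + 4706 + 380 + 3632 = 11791
Sum over 3–8: 572 + 1728 + 4706 + 380 + 3632 + 2838 = 13856
CMA at t=5 = (11791 + 13856) / (2·6) = 25647 / 12 = 2137.25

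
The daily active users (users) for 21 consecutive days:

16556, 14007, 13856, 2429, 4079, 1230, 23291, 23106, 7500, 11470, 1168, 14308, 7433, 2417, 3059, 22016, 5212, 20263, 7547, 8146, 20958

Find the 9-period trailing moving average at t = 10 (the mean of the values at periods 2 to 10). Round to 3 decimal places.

11218.667

Sum of periods 2–10: 14007 + 13856 + 2429 + 4079 + 1230 + 23291 + 23106 + 7500 + 11470 = 100968
Divide by 9: 100968 / 9 = 11218.667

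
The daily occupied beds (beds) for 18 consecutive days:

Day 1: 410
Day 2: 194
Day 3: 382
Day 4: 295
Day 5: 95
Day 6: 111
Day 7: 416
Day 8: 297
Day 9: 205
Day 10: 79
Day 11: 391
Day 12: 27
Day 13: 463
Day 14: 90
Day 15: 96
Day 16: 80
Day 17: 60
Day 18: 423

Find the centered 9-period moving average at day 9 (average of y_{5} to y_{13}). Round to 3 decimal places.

231.556

Sum of periods 5–13: 95 + 111 + 416 + 297 + 205 + 79 + 391 + 27 + 463 = 2084
Divide by 9: 2084 / 9 = 231.556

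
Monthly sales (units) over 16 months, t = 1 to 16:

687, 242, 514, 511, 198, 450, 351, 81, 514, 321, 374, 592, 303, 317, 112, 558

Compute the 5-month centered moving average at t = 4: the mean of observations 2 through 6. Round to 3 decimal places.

Sum of periods 2–6: 242 + 514 + 511 + 198 + 450 = 1915
Divide by 5: 1915 / 5 = 383.000

383.000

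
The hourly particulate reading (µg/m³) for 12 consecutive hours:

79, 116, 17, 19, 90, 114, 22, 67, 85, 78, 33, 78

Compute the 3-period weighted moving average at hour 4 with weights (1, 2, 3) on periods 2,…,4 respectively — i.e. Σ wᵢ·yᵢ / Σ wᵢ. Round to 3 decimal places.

34.500

Weighted sum: 1·116 + 2·17 + 3·19 = 116 + 34 + 57 = 207
Weight total: 1 + 2 + 3 = 6
WMA = 207 / 6 = 34.500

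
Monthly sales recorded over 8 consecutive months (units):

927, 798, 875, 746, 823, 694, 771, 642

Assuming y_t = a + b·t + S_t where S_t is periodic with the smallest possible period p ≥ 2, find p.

2

First differences y_{t+1} − y_t: -129, 77, -129, 77, -129, 77, …
The difference pattern repeats every 2 terms and not for any smaller step, so p = 2.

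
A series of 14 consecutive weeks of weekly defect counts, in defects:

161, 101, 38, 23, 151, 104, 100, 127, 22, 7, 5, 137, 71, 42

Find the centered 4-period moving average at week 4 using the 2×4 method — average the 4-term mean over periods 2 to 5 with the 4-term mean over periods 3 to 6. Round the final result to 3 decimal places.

Sum over 2–5: 101 + 38 + 23 + 151 = 313
Sum over 3–6: 38 + 23 + 151 + 104 = 316
CMA at t=4 = (313 + 316) / (2·4) = 629 / 8 = 78.625

78.625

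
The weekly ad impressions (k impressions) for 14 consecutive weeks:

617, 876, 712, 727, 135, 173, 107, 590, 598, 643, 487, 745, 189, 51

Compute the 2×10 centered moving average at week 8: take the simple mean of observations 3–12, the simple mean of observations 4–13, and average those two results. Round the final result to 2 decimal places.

Sum over 3–12: 712 + 727 + 135 + 173 + 107 + 590 + 598 + 643 + 487 + 745 = 4917
Sum over 4–13: 727 + 135 + 173 + 107 + 590 + 598 + 643 + 487 + 745 + 189 = 4394
CMA at t=8 = (4917 + 4394) / (2·10) = 9311 / 20 = 465.55

465.55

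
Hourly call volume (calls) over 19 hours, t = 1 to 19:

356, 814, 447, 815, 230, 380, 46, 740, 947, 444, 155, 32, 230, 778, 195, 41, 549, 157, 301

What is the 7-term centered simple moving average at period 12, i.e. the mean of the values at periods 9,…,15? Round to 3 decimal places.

397.286

Sum of periods 9–15: 947 + 444 + 155 + 32 + 230 + 778 + 195 = 2781
Divide by 7: 2781 / 7 = 397.286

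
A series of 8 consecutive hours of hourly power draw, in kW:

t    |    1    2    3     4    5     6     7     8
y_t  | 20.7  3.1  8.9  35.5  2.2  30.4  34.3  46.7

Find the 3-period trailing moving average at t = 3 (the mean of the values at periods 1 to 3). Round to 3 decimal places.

10.900

Sum of periods 1–3: 20.7 + 3.1 + 8.9 = 32.7
Divide by 3: 32.7 / 3 = 10.900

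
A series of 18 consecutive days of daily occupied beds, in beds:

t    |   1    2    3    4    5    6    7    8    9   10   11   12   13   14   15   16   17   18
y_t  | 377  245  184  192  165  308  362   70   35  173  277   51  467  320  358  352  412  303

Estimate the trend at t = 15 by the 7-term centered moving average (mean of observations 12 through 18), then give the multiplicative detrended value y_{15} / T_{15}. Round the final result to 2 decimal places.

1.11

Trend T_15 = (51 + 467 + 320 + 358 + 352 + 412 + 303) / 7 = 2263/7 = 323.2857
Ratio to trend: 358 / 323.2857 = 1.11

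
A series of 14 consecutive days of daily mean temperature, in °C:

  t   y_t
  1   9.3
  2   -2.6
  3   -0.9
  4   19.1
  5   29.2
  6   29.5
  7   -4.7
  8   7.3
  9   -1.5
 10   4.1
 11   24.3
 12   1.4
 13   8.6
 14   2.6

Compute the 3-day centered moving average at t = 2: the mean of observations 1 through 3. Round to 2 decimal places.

1.93

Sum of periods 1–3: 9.3 + (-2.6) + (-0.9) = 5.8
Divide by 3: 5.8 / 3 = 1.93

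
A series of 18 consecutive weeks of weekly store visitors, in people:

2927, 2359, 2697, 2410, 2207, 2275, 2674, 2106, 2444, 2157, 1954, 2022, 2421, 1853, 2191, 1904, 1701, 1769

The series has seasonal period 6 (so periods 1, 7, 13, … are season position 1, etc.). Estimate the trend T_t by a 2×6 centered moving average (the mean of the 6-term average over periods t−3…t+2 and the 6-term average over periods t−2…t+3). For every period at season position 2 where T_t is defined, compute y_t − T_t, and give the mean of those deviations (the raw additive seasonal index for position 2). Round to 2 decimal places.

-183.42

Season position 2 occurs at t = 8, 14 (where T_t is defined).
t=8: T_8 = 2289.4167; y_8 − T_8 = 2106 − 2289.4167 = -183.4167
t=14: T_14 = 2036.4167; y_14 − T_14 = 1853 − 2036.4167 = -183.4167
Mean deviation: (-183.4167 + -183.4167) / 2 = -183.42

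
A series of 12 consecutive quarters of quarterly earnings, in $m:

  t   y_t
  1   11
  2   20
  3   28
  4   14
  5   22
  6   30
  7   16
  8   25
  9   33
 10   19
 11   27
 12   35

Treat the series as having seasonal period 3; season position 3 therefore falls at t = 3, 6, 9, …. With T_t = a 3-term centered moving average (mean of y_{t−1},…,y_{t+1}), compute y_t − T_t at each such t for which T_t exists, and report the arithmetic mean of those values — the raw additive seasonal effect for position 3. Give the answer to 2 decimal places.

Season position 3 occurs at t = 3, 6, 9 (where T_t is defined).
t=3: T_3 = 20.6667; y_3 − T_3 = 28 − 20.6667 = 7.3333
t=6: T_6 = 22.6667; y_6 − T_6 = 30 − 22.6667 = 7.3333
t=9: T_9 = 25.6667; y_9 − T_9 = 33 − 25.6667 = 7.3333
Mean deviation: (7.3333 + 7.3333 + 7.3333) / 3 = 7.33

7.33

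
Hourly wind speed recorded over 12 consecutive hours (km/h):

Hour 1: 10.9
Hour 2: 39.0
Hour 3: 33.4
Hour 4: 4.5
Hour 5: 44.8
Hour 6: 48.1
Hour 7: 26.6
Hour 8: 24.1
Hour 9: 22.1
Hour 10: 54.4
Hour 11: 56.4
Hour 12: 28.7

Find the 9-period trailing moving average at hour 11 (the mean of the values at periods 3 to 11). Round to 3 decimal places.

Sum of periods 3–11: 33.4 + 4.5 + 44.8 + 48.1 + 26.6 + 24.1 + 22.1 + 54.4 + 56.4 = 314.4
Divide by 9: 314.4 / 9 = 34.933

34.933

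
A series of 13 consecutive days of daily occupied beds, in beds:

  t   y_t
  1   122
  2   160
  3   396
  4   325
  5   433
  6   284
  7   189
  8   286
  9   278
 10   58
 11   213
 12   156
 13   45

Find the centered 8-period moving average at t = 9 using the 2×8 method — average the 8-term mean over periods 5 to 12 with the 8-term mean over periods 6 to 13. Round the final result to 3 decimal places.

Sum over 5–12: 433 + 284 + 189 + 286 + 278 + 58 + 213 + 156 = 1897
Sum over 6–13: 284 + 189 + 286 + 278 + 58 + 213 + 156 + 45 = 1509
CMA at t=9 = (1897 + 1509) / (2·8) = 3406 / 16 = 212.875

212.875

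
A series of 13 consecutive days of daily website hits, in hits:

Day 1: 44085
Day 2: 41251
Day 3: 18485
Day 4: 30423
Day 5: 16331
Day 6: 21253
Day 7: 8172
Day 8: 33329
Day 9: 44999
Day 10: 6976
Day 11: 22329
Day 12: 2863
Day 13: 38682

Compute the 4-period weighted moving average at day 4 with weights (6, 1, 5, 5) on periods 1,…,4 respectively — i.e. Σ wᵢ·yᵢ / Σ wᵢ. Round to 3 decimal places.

Weighted sum: 6·44085 + 1·41251 + 5·18485 + 5·30423 = 264510 + 41251 + 92425 + 152115 = 550301
Weight total: 6 + 1 + 5 + 5 = 17
WMA = 550301 / 17 = 32370.647

32370.647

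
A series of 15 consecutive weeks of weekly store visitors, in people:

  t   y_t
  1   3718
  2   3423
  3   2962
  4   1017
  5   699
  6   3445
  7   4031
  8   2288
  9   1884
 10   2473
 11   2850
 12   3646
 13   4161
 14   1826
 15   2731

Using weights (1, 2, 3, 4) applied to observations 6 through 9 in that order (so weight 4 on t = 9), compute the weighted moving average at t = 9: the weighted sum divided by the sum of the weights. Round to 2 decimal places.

Weighted sum: 1·3445 + 2·4031 + 3·2288 + 4·1884 = 3445 + 8062 + 6864 + 7536 = 25907
Weight total: 1 + 2 + 3 + 4 = 10
WMA = 25907 / 10 = 2590.70

2590.70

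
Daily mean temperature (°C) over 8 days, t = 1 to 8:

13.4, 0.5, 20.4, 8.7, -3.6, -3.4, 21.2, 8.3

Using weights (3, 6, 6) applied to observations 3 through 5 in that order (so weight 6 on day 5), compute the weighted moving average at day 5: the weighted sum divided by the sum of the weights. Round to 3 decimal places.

6.120

Weighted sum: 3·20.4 + 6·8.7 + 6·-3.6 = 61.2 + 52.2 + -21.6 = 91.8
Weight total: 3 + 6 + 6 = 15
WMA = 91.8 / 15 = 6.120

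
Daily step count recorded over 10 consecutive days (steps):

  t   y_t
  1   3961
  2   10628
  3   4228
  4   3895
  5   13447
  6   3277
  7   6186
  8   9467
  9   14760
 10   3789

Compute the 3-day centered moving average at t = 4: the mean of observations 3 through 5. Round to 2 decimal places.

Sum of periods 3–5: 4228 + 3895 + 13447 = 21570
Divide by 3: 21570 / 3 = 7190.00

7190.00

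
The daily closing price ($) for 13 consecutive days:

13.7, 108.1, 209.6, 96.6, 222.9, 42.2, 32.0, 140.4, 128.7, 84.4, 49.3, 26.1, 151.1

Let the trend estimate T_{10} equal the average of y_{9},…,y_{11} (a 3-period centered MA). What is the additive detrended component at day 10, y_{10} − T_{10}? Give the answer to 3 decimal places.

Trend T_10 = (128.7 + 84.4 + 49.3) / 3 = 262.4/3 = 87.46667
Detrended value: 84.4 − 87.46667 = -3.067

-3.067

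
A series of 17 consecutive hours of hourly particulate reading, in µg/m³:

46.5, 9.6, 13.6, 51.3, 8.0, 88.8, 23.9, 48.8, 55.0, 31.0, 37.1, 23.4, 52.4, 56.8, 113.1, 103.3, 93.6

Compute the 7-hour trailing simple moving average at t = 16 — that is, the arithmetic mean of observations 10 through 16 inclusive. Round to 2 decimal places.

Sum of periods 10–16: 31.0 + 37.1 + 23.4 + 52.4 + 56.8 + 113.1 + 103.3 = 417.1
Divide by 7: 417.1 / 7 = 59.59

59.59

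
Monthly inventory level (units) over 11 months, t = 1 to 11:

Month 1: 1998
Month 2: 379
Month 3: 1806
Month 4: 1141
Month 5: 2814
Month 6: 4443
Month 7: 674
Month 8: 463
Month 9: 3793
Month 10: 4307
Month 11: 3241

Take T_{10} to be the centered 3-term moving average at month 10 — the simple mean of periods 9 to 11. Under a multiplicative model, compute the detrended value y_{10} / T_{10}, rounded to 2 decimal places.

Trend T_10 = (3793 + 4307 + 3241) / 3 = 11341/3 = 3780.3333
Ratio to trend: 4307 / 3780.3333 = 1.14

1.14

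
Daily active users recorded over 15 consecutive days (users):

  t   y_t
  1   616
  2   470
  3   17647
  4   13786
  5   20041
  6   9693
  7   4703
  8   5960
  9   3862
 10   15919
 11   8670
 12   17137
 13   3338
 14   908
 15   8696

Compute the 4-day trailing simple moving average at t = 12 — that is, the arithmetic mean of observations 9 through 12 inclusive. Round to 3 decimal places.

11397.000

Sum of periods 9–12: 3862 + 15919 + 8670 + 17137 = 45588
Divide by 4: 45588 / 4 = 11397.000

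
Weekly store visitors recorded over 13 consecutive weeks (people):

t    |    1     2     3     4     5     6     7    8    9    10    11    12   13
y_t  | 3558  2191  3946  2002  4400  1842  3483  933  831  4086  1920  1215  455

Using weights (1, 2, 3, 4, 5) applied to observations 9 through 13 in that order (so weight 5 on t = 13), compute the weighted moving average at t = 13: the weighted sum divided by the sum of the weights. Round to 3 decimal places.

Weighted sum: 1·831 + 2·4086 + 3·1920 + 4·1215 + 5·455 = 831 + 8172 + 5760 + 4860 + 2275 = 21898
Weight total: 1 + 2 + 3 + 4 + 5 = 15
WMA = 21898 / 15 = 1459.867

1459.867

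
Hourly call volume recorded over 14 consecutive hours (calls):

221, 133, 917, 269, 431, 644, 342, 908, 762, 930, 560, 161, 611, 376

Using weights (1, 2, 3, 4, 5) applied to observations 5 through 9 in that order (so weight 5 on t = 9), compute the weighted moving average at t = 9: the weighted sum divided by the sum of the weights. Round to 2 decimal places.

Weighted sum: 1·431 + 2·644 + 3·342 + 4·908 + 5·762 = 431 + 1288 + 1026 + 3632 + 3810 = 10187
Weight total: 1 + 2 + 3 + 4 + 5 = 15
WMA = 10187 / 15 = 679.13

679.13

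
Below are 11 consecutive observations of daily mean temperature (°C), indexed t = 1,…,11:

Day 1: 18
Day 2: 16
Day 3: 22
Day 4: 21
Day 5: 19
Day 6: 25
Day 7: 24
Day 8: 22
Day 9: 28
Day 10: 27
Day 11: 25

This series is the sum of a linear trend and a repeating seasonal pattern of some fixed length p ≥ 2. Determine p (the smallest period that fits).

3

First differences y_{t+1} − y_t: -2, 6, -1, -2, 6, -1, -2, 6, …
The difference pattern repeats every 3 terms and not for any smaller step, so p = 3.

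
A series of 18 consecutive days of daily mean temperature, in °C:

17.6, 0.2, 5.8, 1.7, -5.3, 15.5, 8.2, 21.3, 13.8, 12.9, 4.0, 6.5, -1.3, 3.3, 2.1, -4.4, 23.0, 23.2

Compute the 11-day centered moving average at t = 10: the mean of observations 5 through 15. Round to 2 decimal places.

Sum of periods 5–15: (-5.3) + 15.5 + 8.2 + 21.3 + 13.8 + 12.9 + 4.0 + 6.5 + (-1.3) + 3.3 + 2.1 = 81.0
Divide by 11: 81.0 / 11 = 7.36

7.36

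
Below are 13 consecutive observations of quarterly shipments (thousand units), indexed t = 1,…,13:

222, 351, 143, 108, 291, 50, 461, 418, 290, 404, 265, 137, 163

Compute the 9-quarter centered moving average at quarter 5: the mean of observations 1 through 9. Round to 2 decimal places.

259.33

Sum of periods 1–9: 222 + 351 + 143 + 108 + 291 + 50 + 461 + 418 + 290 = 2334
Divide by 9: 2334 / 9 = 259.33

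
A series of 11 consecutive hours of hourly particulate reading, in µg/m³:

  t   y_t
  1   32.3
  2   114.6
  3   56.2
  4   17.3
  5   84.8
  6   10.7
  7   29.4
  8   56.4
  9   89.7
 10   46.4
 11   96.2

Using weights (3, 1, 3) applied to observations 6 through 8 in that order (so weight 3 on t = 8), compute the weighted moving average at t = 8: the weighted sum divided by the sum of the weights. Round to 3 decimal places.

32.957

Weighted sum: 3·10.7 + 1·29.4 + 3·56.4 = 32.1 + 29.4 + 169.2 = 230.7
Weight total: 3 + 1 + 3 = 7
WMA = 230.7 / 7 = 32.957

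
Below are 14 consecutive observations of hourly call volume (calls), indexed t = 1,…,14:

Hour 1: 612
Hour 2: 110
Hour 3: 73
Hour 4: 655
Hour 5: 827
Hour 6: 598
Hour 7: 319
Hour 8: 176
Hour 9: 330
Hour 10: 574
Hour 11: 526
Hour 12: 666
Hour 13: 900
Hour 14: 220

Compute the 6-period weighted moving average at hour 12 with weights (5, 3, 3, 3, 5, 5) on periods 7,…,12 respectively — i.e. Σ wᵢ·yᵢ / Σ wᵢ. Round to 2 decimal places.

449.79

Weighted sum: 5·319 + 3·176 + 3·330 + 3·574 + 5·526 + 5·666 = 1595 + 528 + 990 + 1722 + 2630 + 3330 = 10795
Weight total: 5 + 3 + 3 + 3 + 5 + 5 = 24
WMA = 10795 / 24 = 449.79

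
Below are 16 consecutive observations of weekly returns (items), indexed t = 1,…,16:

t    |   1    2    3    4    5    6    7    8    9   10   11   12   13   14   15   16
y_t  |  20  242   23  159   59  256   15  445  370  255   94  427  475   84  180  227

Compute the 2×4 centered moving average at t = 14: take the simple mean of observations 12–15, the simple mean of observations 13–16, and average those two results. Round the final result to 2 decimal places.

266.50

Sum over 12–15: 427 + 475 + 84 + 180 = 1166
Sum over 13–16: 475 + 84 + 180 + 227 = 966
CMA at t=14 = (1166 + 966) / (2·4) = 2132 / 8 = 266.50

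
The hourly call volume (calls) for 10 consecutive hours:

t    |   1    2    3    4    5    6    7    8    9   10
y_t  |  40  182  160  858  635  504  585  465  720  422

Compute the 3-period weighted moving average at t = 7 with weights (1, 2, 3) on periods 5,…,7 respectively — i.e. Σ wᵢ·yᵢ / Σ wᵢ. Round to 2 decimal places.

Weighted sum: 1·635 + 2·504 + 3·585 = 635 + 1008 + 1755 = 3398
Weight total: 1 + 2 + 3 = 6
WMA = 3398 / 6 = 566.33

566.33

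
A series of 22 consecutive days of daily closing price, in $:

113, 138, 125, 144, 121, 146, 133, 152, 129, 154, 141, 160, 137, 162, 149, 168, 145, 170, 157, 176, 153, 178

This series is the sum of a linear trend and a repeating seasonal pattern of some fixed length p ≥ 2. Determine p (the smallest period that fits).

First differences y_{t+1} − y_t: 25, -13, 19, -23, 25, -13, 19, -23, 25, -13, …
The difference pattern repeats every 4 terms and not for any smaller step, so p = 4.

4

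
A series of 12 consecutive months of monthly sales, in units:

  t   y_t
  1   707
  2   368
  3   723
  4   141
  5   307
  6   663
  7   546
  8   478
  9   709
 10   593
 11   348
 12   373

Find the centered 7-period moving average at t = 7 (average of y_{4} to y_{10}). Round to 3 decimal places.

491.000

Sum of periods 4–10: 141 + 307 + 663 + 546 + 478 + 709 + 593 = 3437
Divide by 7: 3437 / 7 = 491.000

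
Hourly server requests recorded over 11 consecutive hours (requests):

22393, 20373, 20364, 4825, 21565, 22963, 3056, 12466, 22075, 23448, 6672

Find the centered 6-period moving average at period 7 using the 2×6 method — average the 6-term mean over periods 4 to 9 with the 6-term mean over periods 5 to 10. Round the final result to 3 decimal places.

Sum over 4–9: 4825 + 21565 + 22963 + 3056 + 12466 + 22075 = 86950
Sum over 5–10: 21565 + 22963 + 3056 + 12466 + 22075 + 23448 = 105573
CMA at t=7 = (86950 + 105573) / (2·6) = 192523 / 12 = 16043.583

16043.583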